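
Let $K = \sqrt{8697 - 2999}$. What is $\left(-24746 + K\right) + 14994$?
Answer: $-9752 + \sqrt{5698} \approx -9676.5$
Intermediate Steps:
$K = \sqrt{5698} \approx 75.485$
$\left(-24746 + K\right) + 14994 = \left(-24746 + \sqrt{5698}\right) + 14994 = -9752 + \sqrt{5698}$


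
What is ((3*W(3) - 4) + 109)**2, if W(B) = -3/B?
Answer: 10404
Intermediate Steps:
((3*W(3) - 4) + 109)**2 = ((3*(-3/3) - 4) + 109)**2 = ((3*(-3*1/3) - 4) + 109)**2 = ((3*(-1) - 4) + 109)**2 = ((-3 - 4) + 109)**2 = (-7 + 109)**2 = 102**2 = 10404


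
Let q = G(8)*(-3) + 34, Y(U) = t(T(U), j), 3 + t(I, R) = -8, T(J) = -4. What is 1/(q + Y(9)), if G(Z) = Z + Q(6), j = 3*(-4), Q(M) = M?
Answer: -1/19 ≈ -0.052632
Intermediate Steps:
j = -12
t(I, R) = -11 (t(I, R) = -3 - 8 = -11)
Y(U) = -11
G(Z) = 6 + Z (G(Z) = Z + 6 = 6 + Z)
q = -8 (q = (6 + 8)*(-3) + 34 = 14*(-3) + 34 = -42 + 34 = -8)
1/(q + Y(9)) = 1/(-8 - 11) = 1/(-19) = -1/19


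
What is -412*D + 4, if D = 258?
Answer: -106292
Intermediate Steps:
-412*D + 4 = -412*258 + 4 = -106296 + 4 = -106292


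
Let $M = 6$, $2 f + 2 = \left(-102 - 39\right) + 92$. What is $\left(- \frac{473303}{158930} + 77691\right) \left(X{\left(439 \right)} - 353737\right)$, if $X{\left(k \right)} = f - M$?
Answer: $- \frac{8735929146273599}{317860} \approx -2.7484 \cdot 10^{10}$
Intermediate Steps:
$f = - \frac{51}{2}$ ($f = -1 + \frac{\left(-102 - 39\right) + 92}{2} = -1 + \frac{-141 + 92}{2} = -1 + \frac{1}{2} \left(-49\right) = -1 - \frac{49}{2} = - \frac{51}{2} \approx -25.5$)
$X{\left(k \right)} = - \frac{63}{2}$ ($X{\left(k \right)} = - \frac{51}{2} - 6 = - \frac{63}{2}$)
$\left(- \frac{473303}{158930} + 77691\right) \left(X{\left(439 \right)} - 353737\right) = \left(- \frac{473303}{158930} + 77691\right) \left(- \frac{63}{2} - 353737\right) = \left(\left(-473303\right) \frac{1}{158930} + 77691\right) \left(- \frac{707537}{2}\right) = \left(- \frac{473303}{158930} + 77691\right) \left(- \frac{707537}{2}\right) = \frac{12346957327}{158930} \left(- \frac{707537}{2}\right) = - \frac{8735929146273599}{317860}$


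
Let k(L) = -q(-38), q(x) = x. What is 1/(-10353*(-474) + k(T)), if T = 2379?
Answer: 1/4907360 ≈ 2.0378e-7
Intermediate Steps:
k(L) = 38 (k(L) = -1*(-38) = 38)
1/(-10353*(-474) + k(T)) = 1/(-10353*(-474) + 38) = 1/(4907322 + 38) = 1/4907360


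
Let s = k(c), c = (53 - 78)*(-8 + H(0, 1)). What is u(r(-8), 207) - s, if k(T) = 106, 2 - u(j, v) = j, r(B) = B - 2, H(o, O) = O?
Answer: -94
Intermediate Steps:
r(B) = -2 + B
c = 175 (c = (53 - 78)*(-8 + 1) = -25*(-7) = 175)
u(j, v) = 2 - j
s = 106
u(r(-8), 207) - s = (2 - (-2 - 8)) - 1*106 = (2 - 1*(-10)) - 106 = (2 + 10) - 106 = 12 - 106 = -94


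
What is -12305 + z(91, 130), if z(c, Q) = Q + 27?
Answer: -12148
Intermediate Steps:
z(c, Q) = 27 + Q
-12305 + z(91, 130) = -12305 + (27 + 130) = -12305 + 157 = -12148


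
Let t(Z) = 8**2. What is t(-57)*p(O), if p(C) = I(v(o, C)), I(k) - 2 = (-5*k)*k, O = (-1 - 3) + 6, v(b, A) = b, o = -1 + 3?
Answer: -1152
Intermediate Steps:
o = 2
t(Z) = 64
O = 2 (O = -4 + 6 = 2)
I(k) = 2 - 5*k**2 (I(k) = 2 + (-5*k)*k = 2 - 5*k**2)
p(C) = -18 (p(C) = 2 - 5*2**2 = 2 - 5*4 = 2 - 20 = -18)
t(-57)*p(O) = 64*(-18) = -1152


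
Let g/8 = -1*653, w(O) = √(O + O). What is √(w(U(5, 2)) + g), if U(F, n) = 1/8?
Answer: I*√20894/2 ≈ 72.274*I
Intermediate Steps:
U(F, n) = ⅛
w(O) = √2*√O (w(O) = √(2*O) = √2*√O)
g = -5224 (g = 8*(-1*653) = 8*(-653) = -5224)
√(w(U(5, 2)) + g) = √(√2*√(⅛) - 5224) = √(√2*(√2/4) - 5224) = √(½ - 5224) = √(-10447/2) = I*√20894/2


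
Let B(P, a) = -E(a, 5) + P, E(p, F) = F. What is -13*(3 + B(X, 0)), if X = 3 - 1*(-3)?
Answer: -52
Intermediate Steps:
X = 6 (X = 3 + 3 = 6)
B(P, a) = -5 + P (B(P, a) = -1*5 + P = -5 + P)
-13*(3 + B(X, 0)) = -13*(3 + (-5 + 6)) = -13*(3 + 1) = -13*4 = -52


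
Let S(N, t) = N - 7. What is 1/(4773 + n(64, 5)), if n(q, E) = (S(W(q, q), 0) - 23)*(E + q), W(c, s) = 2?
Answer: 1/2841 ≈ 0.00035199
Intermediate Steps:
S(N, t) = -7 + N
n(q, E) = -28*E - 28*q (n(q, E) = ((-7 + 2) - 23)*(E + q) = (-5 - 23)*(E + q) = -28*(E + q) = -28*E - 28*q)
1/(4773 + n(64, 5)) = 1/(4773 + (-28*5 - 28*64)) = 1/(4773 + (-140 - 1792)) = 1/(4773 - 1932) = 1/2841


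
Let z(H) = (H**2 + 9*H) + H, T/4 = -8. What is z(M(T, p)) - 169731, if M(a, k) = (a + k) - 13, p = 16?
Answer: -169180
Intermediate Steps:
T = -32 (T = 4*(-8) = -32)
M(a, k) = -13 + a + k
z(H) = H**2 + 10*H
z(M(T, p)) - 169731 = (-13 - 32 + 16)*(10 + (-13 - 32 + 16)) - 169731 = -29*(10 - 29) - 169731 = -29*(-19) - 169731 = 551 - 169731 = -169180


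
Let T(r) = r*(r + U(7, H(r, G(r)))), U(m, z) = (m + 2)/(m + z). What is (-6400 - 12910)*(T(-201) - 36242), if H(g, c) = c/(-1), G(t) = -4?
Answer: -848481400/11 ≈ -7.7135e+7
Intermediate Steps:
H(g, c) = -c (H(g, c) = c*(-1) = -c)
U(m, z) = (2 + m)/(m + z)
T(r) = r*(9/11 + r) (T(r) = r*(r + (2 + 7)/(7 - 1*(-4))) = r*(r + 9/(7 + 4)) = r*(r + 9/11) = r*(9/11 + r))
(-6400 - 12910)*(T(-201) - 36242) = (-6400 - 12910)*((1/11)*(-201)*(9 + 11*(-201)) - 36242) = -19310*((1/11)*(-201)*(9 - 2211) - 36242) = -19310*((1/11)*(-201)*(-2202) - 36242) = -19310*(442602/11 - 36242) = -19310*43940/11 = -848481400/11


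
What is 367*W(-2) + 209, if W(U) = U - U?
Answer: 209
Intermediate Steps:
W(U) = 0
367*W(-2) + 209 = 367*0 + 209 = 0 + 209 = 209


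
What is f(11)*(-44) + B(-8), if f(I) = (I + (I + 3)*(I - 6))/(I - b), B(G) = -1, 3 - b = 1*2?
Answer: -1787/5 ≈ -357.40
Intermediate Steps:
b = 1 (b = 3 - 2 = 1)
f(I) = (I + (-6 + I)*(3 + I))/(-1 + I) (f(I) = (I + (I + 3)*(I - 6))/(I - 1*1) = (I + (3 + I)*(-6 + I))/(I - 1) = (I + (-6 + I)*(3 + I))/(-1 + I))
f(11)*(-44) + B(-8) = ((-18 + 11**2 - 2*11)/(-1 + 11))*(-44) - 1 = ((-18 + 121 - 22)/10)*(-44) - 1 = ((1/10)*81)*(-44) - 1 = (81/10)*(-44) - 1 = -1782/5 - 1 = -1787/5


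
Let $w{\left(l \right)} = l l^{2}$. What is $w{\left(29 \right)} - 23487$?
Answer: $902$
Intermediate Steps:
$w{\left(l \right)} = l^{3}$
$w{\left(29 \right)} - 23487 = 29^{3} - 23487 = 24389 - 23487 = 902$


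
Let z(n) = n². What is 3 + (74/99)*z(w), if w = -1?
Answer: 371/99 ≈ 3.7475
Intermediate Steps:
3 + (74/99)*z(w) = 3 + (74/99)*(-1)² = 3 + (74*(1/99))*1 = 3 + (74/99)*1 = 3 + 74/99 = 371/99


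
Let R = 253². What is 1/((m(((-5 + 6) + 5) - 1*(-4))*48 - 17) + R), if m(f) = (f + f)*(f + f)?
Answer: 1/83192 ≈ 1.2020e-5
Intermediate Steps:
m(f) = 4*f² (m(f) = (2*f)*(2*f) = 4*f²)
R = 64009
1/((m(((-5 + 6) + 5) - 1*(-4))*48 - 17) + R) = 1/(((4*(((-5 + 6) + 5) - 1*(-4))²)*48 - 17) + 64009) = 1/(((4*((1 + 5) + 4)²)*48 - 17) + 64009) = 1/(((4*(6 + 4)²)*48 - 17) + 64009) = 1/(((4*10²)*48 - 17) + 64009) = 1/(((4*100)*48 - 17) + 64009) = 1/((400*48 - 17) + 64009) = 1/((19200 - 17) + 64009) = 1/(19183 + 64009) = 1/83192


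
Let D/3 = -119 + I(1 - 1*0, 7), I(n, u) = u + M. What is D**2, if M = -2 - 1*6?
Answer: 129600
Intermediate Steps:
M = -8 (M = -2 - 6 = -8)
I(n, u) = -8 + u (I(n, u) = u - 8 = -8 + u)
D = -360 (D = 3*(-119 + (-8 + 7)) = 3*(-119 - 1) = 3*(-120) = -360)
D**2 = (-360)**2 = 129600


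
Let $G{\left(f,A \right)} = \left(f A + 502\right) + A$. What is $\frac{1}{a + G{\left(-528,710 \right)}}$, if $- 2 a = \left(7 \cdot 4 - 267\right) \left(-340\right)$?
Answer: $- \frac{1}{414298} \approx -2.4137 \cdot 10^{-6}$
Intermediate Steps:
$G{\left(f,A \right)} = 502 + A + A f$ ($G{\left(f,A \right)} = \left(A f + 502\right) + A = \left(502 + A f\right) + A = 502 + A + A f$)
$a = -40630$ ($a = - \frac{\left(7 \cdot 4 - 267\right) \left(-340\right)}{2} = - \frac{\left(28 - 267\right) \left(-340\right)}{2} = - \frac{\left(-239\right) \left(-340\right)}{2} = \left(- \frac{1}{2}\right) 81260 = -40630$)
$\frac{1}{a + G{\left(-528,710 \right)}} = \frac{1}{-40630 + \left(502 + 710 + 710 \left(-528\right)\right)} = \frac{1}{-40630 + \left(502 + 710 - 374880\right)} = \frac{1}{-40630 - 373668} = \frac{1}{-414298} = - \frac{1}{414298}$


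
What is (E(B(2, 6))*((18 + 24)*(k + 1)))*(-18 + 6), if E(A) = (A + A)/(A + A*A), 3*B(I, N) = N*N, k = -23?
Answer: 22176/13 ≈ 1705.8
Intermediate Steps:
B(I, N) = N**2/3 (B(I, N) = (N*N)/3 = N**2/3)
E(A) = 2*A/(A + A**2) (E(A) = (2*A)/(A + A**2) = 2*A/(A + A**2))
(E(B(2, 6))*((18 + 24)*(k + 1)))*(-18 + 6) = ((2/(1 + (1/3)*6**2))*((18 + 24)*(-23 + 1)))*(-18 + 6) = ((2/(1 + (1/3)*36))*(42*(-22)))*(-12) = ((2/(1 + 12))*(-924))*(-12) = ((2/13)*(-924))*(-12) = -1848/13*(-12) = 22176/13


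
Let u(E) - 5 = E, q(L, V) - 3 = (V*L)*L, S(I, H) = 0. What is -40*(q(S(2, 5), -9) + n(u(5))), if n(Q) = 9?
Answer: -480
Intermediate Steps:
q(L, V) = 3 + V*L² (q(L, V) = 3 + (V*L)*L = 3 + (L*V)*L = 3 + V*L²)
u(E) = 5 + E
-40*(q(S(2, 5), -9) + n(u(5))) = -40*((3 - 9*0²) + 9) = -40*((3 - 9*0) + 9) = -40*((3 + 0) + 9) = -40*(3 + 9) = -40*12 = -480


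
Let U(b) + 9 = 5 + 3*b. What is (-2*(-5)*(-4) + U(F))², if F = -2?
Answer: 2500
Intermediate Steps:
U(b) = -4 + 3*b (U(b) = -9 + (5 + 3*b) = -4 + 3*b)
(-2*(-5)*(-4) + U(F))² = (-2*(-5)*(-4) + (-4 + 3*(-2)))² = (10*(-4) + (-4 - 6))² = (-40 - 10)² = (-50)² = 2500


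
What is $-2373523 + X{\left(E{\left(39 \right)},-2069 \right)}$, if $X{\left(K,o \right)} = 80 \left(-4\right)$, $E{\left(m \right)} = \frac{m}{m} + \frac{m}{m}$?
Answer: $-2373843$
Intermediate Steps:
$E{\left(m \right)} = 2$ ($E{\left(m \right)} = 1 + 1 = 2$)
$X{\left(K,o \right)} = -320$
$-2373523 + X{\left(E{\left(39 \right)},-2069 \right)} = -2373523 - 320 = -2373843$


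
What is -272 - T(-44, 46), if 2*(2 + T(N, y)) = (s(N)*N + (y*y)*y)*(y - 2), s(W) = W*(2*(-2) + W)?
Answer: -97246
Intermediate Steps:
s(W) = W*(-4 + W)
T(N, y) = -2 + (-2 + y)*(y**3 + N**2*(-4 + N))/2 (T(N, y) = -2 + (((N*(-4 + N))*N + (y*y)*y)*(y - 2))/2 = -2 + ((N**2*(-4 + N) + y**2*y)*(-2 + y))/2 = -2 + ((N**2*(-4 + N) + y**3)*(-2 + y))/2 = -2 + ((y**3 + N**2*(-4 + N))*(-2 + y))/2 = -2 + ((-2 + y)*(y**3 + N**2*(-4 + N)))/2 = -2 + (-2 + y)*(y**3 + N**2*(-4 + N))/2)
-272 - T(-44, 46) = -272 - (-2 + (1/2)*46**4 - 1*46**3 + (-44)**2*(4 - 1*(-44)) + (1/2)*46*(-44)**2*(-4 - 44)) = -272 - (-2 + (1/2)*4477456 - 1*97336 + 1936*(4 + 44) + (1/2)*46*1936*(-48)) = -272 - (-2 + 2238728 - 97336 + 1936*48 - 2137344) = -272 - (-2 + 2238728 - 97336 + 92928 - 2137344) = -272 - 1*96974 = -272 - 96974 = -97246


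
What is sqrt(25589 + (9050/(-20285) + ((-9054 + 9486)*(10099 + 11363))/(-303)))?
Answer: I*sqrt(841306120052981)/409757 ≈ 70.786*I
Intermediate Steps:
sqrt(25589 + (9050/(-20285) + ((-9054 + 9486)*(10099 + 11363))/(-303))) = sqrt(25589 + (9050*(-1/20285) + (432*21462)*(-1/303))) = sqrt(25589 + (-1810/4057 + 9271584*(-1/303))) = sqrt(25589 + (-1810/4057 - 3090528/101)) = sqrt(25589 - 12538454906/409757) = sqrt(-2053183033/409757) = I*sqrt(841306120052981)/409757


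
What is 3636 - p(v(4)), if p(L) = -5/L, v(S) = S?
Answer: 14549/4 ≈ 3637.3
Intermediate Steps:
3636 - p(v(4)) = 3636 - (-5)/4 = 3636 - 1*(-5/4) = 3636 + 5/4 = 14549/4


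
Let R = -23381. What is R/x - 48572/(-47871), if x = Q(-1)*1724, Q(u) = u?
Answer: 1203009979/82529604 ≈ 14.577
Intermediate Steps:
x = -1724 (x = -1*1724 = -1724)
R/x - 48572/(-47871) = -23381/(-1724) - 48572/(-47871) = -23381*(-1/1724) - 48572*(-1/47871) = 23381/1724 + 48572/47871 = 1203009979/82529604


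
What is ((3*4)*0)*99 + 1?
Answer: 1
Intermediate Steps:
((3*4)*0)*99 + 1 = (12*0)*99 + 1 = 0*99 + 1 = 0 + 1 = 1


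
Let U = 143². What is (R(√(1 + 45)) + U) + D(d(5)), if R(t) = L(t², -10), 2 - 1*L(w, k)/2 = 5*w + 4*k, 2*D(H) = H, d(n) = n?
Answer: 40151/2 ≈ 20076.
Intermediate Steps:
D(H) = H/2
L(w, k) = 4 - 10*w - 8*k (L(w, k) = 4 - 2*(5*w + 4*k) = 4 - 2*(4*k + 5*w) = 4 + (-10*w - 8*k) = 4 - 10*w - 8*k)
R(t) = 84 - 10*t² (R(t) = 4 - 10*t² - 8*(-10) = 4 - 10*t² + 80 = 84 - 10*t²)
U = 20449
(R(√(1 + 45)) + U) + D(d(5)) = ((84 - 10*(√(1 + 45))²) + 20449) + (½)*5 = ((84 - 10*(√46)²) + 20449) + 5/2 = ((84 - 10*46) + 20449) + 5/2 = ((84 - 460) + 20449) + 5/2 = (-376 + 20449) + 5/2 = 20073 + 5/2 = 40151/2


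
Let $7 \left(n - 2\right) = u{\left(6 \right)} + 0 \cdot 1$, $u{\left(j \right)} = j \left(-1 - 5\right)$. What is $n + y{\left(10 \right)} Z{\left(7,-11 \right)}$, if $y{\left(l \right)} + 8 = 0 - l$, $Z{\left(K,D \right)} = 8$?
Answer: $- \frac{1030}{7} \approx -147.14$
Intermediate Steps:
$y{\left(l \right)} = -8 - l$ ($y{\left(l \right)} = -8 + \left(0 - l\right) = -8 - l$)
$u{\left(j \right)} = - 6 j$ ($u{\left(j \right)} = j \left(-6\right) = - 6 j$)
$n = - \frac{22}{7}$ ($n = 2 + \frac{\left(-6\right) 6 + 0 \cdot 1}{7} = 2 + \frac{-36 + 0}{7} = 2 + \frac{1}{7} \left(-36\right) = 2 - \frac{36}{7} = - \frac{22}{7} \approx -3.1429$)
$n + y{\left(10 \right)} Z{\left(7,-11 \right)} = - \frac{22}{7} + \left(-8 - 10\right) 8 = - \frac{22}{7} - 144 = - \frac{1030}{7}$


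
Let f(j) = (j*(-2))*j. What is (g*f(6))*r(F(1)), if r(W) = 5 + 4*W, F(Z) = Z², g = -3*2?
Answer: 3888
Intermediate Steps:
g = -6
f(j) = -2*j² (f(j) = (-2*j)*j = -2*j²)
(g*f(6))*r(F(1)) = (-(-12)*6²)*(5 + 4*1²) = (-(-12)*36)*(5 + 4*1) = (-6*(-72))*(5 + 4) = 432*9 = 3888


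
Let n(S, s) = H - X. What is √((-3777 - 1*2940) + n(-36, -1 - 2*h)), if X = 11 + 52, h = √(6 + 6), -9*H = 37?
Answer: I*√61057/3 ≈ 82.366*I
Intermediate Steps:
H = -37/9 (H = -⅑*37 = -37/9 ≈ -4.1111)
h = 2*√3 (h = √12 = 2*√3 ≈ 3.4641)
X = 63
n(S, s) = -604/9 (n(S, s) = -37/9 - 1*63 = -37/9 - 63 = -604/9)
√((-3777 - 1*2940) + n(-36, -1 - 2*h)) = √((-3777 - 1*2940) - 604/9) = √((-3777 - 2940) - 604/9) = √(-6717 - 604/9) = √(-61057/9) = I*√61057/3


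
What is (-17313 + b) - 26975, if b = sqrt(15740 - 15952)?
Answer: -44288 + 2*I*sqrt(53) ≈ -44288.0 + 14.56*I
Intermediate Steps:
b = 2*I*sqrt(53) (b = sqrt(-212) = 2*I*sqrt(53) ≈ 14.56*I)
(-17313 + b) - 26975 = (-17313 + 2*I*sqrt(53)) - 26975 = -44288 + 2*I*sqrt(53)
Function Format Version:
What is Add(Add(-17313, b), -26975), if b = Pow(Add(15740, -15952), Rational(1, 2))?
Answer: Add(-44288, Mul(2, I, Pow(53, Rational(1, 2)))) ≈ Add(-44288., Mul(14.560, I))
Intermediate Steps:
b = Mul(2, I, Pow(53, Rational(1, 2))) (b = Pow(-212, Rational(1, 2)) = Mul(2, I, Pow(53, Rational(1, 2))) ≈ Mul(14.560, I))
Add(Add(-17313, b), -26975) = Add(Add(-17313, Mul(2, I, Pow(53, Rational(1, 2)))), -26975) = Add(-44288, Mul(2, I, Pow(53, Rational(1, 2))))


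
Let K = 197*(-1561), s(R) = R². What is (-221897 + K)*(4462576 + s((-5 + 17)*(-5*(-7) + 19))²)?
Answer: -93348305084329888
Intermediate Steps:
K = -307517
(-221897 + K)*(4462576 + s((-5 + 17)*(-5*(-7) + 19))²) = (-221897 - 307517)*(4462576 + (((-5 + 17)*(-5*(-7) + 19))²)²) = -529414*(4462576 + ((12*(35 + 19))²)²) = -529414*(4462576 + ((12*54)²)²) = -529414*(4462576 + (648²)²) = -529414*(4462576 + 419904²) = -529414*(4462576 + 176319369216) = -529414*176323831792 = -93348305084329888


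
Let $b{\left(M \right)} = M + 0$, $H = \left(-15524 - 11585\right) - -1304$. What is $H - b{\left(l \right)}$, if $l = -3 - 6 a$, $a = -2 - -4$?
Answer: $-25790$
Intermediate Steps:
$a = 2$ ($a = -2 + 4 = 2$)
$l = -15$ ($l = -3 - 12 = -15$)
$H = -25805$ ($H = -27109 + \left(-191 + 1495\right) = -27109 + 1304 = -25805$)
$b{\left(M \right)} = M$
$H - b{\left(l \right)} = -25805 - -15 = -25805 + 15 = -25790$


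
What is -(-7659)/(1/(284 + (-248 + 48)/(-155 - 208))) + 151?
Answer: 263722747/121 ≈ 2.1795e+6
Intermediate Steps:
-(-7659)/(1/(284 + (-248 + 48)/(-155 - 208))) + 151 = -(-7659)/(1/(284 - 200/(-363))) + 151 = -(-7659)/(1/(284 - 200*(-1/363))) + 151 = -(-7659)/(1/(284 + 200/363)) + 151 = -(-7659)/(1/(103292/363)) + 151 = -(-7659)/363/103292 + 151 = -(-7659)*103292/363 + 151 = -111*(-2375716/121) + 151 = 263704476/121 + 151 = 263722747/121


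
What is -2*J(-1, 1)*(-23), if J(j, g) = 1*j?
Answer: -46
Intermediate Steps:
J(j, g) = j
-2*J(-1, 1)*(-23) = -2*(-1)*(-23) = 2*(-23) = -46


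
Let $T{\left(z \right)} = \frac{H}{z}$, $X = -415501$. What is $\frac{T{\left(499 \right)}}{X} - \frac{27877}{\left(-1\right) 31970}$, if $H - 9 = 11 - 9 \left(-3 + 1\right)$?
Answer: $\frac{5779876552263}{6628499918030} \approx 0.87197$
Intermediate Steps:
$H = 38$ ($H = 9 - \left(-11 + 9 \left(-3 + 1\right)\right) = 9 + \left(11 - -18\right) = 9 + \left(11 + 18\right) = 9 + 29 = 38$)
$T{\left(z \right)} = \frac{38}{z}$
$\frac{T{\left(499 \right)}}{X} - \frac{27877}{\left(-1\right) 31970} = \frac{38 \cdot \frac{1}{499}}{-415501} - \frac{27877}{\left(-1\right) 31970} = 38 \cdot \frac{1}{499} \left(- \frac{1}{415501}\right) - \frac{27877}{-31970} = \frac{38}{499} \left(- \frac{1}{415501}\right) - - \frac{27877}{31970} = - \frac{38}{207334999} + \frac{27877}{31970} = \frac{5779876552263}{6628499918030}$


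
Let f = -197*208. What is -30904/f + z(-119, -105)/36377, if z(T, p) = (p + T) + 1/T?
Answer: 16585860615/22172436286 ≈ 0.74804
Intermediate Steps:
z(T, p) = T + p + 1/T (z(T, p) = (T + p) + 1/T = T + p + 1/T)
f = -40976
-30904/f + z(-119, -105)/36377 = -30904/(-40976) + (-119 - 105 + 1/(-119))/36377 = -30904*(-1/40976) + (-119 - 105 - 1/119)*(1/36377) = 3863/5122 - 26657/119*1/36377 = 3863/5122 - 26657/4328863 = 16585860615/22172436286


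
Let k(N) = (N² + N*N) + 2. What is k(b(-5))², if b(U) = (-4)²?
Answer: 264196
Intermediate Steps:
b(U) = 16
k(N) = 2 + 2*N² (k(N) = (N² + N²) + 2 = 2*N² + 2 = 2 + 2*N²)
k(b(-5))² = (2 + 2*16²)² = (2 + 2*256)² = (2 + 512)² = 514² = 264196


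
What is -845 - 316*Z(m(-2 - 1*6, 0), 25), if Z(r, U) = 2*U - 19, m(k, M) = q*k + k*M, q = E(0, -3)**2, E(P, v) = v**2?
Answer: -10641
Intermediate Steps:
q = 81 (q = ((-3)**2)**2 = 9**2 = 81)
m(k, M) = 81*k + M*k (m(k, M) = 81*k + k*M = 81*k + M*k)
Z(r, U) = -19 + 2*U
-845 - 316*Z(m(-2 - 1*6, 0), 25) = -845 - 316*(-19 + 2*25) = -845 - 316*(-19 + 50) = -845 - 316*31 = -845 - 9796 = -10641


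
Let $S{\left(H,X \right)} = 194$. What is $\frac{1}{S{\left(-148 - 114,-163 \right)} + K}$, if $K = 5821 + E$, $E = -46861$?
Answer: $- \frac{1}{40846} \approx -2.4482 \cdot 10^{-5}$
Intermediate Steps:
$K = -41040$ ($K = 5821 - 46861 = -41040$)
$\frac{1}{S{\left(-148 - 114,-163 \right)} + K} = \frac{1}{194 - 41040} = \frac{1}{-40846} = - \frac{1}{40846}$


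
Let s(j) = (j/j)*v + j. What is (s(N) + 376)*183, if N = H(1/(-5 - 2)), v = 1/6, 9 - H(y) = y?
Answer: 987163/14 ≈ 70512.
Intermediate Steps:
H(y) = 9 - y
v = ⅙ ≈ 0.16667
N = 64/7 (N = 9 - 1/(-5 - 2) = 9 - 1/(-7) = 9 - 1*(-⅐) = 9 + ⅐ = 64/7 ≈ 9.1429)
s(j) = ⅙ + j (s(j) = (j/j)*(⅙) + j = 1*(⅙) + j = ⅙ + j)
(s(N) + 376)*183 = ((⅙ + 64/7) + 376)*183 = (391/42 + 376)*183 = (16183/42)*183 = 987163/14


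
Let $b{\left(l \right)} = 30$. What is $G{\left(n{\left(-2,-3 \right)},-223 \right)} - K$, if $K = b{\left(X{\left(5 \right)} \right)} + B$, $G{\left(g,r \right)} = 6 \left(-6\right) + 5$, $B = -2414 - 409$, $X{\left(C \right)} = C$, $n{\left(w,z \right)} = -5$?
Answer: $2762$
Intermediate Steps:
$B = -2823$ ($B = -2414 - 409 = -2823$)
$G{\left(g,r \right)} = -31$ ($G{\left(g,r \right)} = -36 + 5 = -31$)
$K = -2793$ ($K = 30 - 2823 = -2793$)
$G{\left(n{\left(-2,-3 \right)},-223 \right)} - K = -31 - -2793 = -31 + 2793 = 2762$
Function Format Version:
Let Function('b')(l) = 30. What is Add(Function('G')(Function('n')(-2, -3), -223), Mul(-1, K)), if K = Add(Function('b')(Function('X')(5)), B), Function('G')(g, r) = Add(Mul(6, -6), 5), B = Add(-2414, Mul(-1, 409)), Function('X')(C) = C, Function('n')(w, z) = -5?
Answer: 2762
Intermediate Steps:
B = -2823 (B = Add(-2414, -409) = -2823)
Function('G')(g, r) = -31 (Function('G')(g, r) = Add(-36, 5) = -31)
K = -2793 (K = Add(30, -2823) = -2793)
Add(Function('G')(Function('n')(-2, -3), -223), Mul(-1, K)) = Add(-31, Mul(-1, -2793)) = Add(-31, 2793) = 2762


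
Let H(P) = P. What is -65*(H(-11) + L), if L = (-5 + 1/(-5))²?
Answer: -5213/5 ≈ -1042.6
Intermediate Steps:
L = 676/25 (L = (-5 - ⅕)² = (-26/5)² = 676/25 ≈ 27.040)
-65*(H(-11) + L) = -65*(-11 + 676/25) = -65*401/25 = -5213/5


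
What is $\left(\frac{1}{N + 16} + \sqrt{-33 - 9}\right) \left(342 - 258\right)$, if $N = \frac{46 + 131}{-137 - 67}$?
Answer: $\frac{272}{49} + 84 i \sqrt{42} \approx 5.551 + 544.38 i$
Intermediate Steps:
$N = - \frac{59}{68}$ ($N = \frac{177}{-204} = 177 \left(- \frac{1}{204}\right) = - \frac{59}{68} \approx -0.86765$)
$\left(\frac{1}{N + 16} + \sqrt{-33 - 9}\right) \left(342 - 258\right) = \left(\frac{1}{- \frac{59}{68} + 16} + \sqrt{-33 - 9}\right) \left(342 - 258\right) = \left(\frac{1}{\frac{1029}{68}} + \sqrt{-42}\right) 84 = \left(\frac{68}{1029} + i \sqrt{42}\right) 84 = \frac{272}{49} + 84 i \sqrt{42}$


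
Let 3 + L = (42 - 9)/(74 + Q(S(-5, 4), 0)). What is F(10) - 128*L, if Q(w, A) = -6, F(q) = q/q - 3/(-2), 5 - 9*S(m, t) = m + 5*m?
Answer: 11029/34 ≈ 324.38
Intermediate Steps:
S(m, t) = 5/9 - 2*m/3 (S(m, t) = 5/9 - (m + 5*m)/9 = 5/9 - 2*m/3)
F(q) = 5/2 (F(q) = 1 - 3*(-½) = 1 + 3/2 = 5/2)
L = -171/68 (L = -3 + (42 - 9)/(74 - 6) = -3 + 33/68 = -171/68 ≈ -2.5147)
F(10) - 128*L = 5/2 - 128*(-171/68) = 5/2 + 5472/17 = 11029/34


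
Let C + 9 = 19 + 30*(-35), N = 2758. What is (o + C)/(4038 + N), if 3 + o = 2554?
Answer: 1511/6796 ≈ 0.22234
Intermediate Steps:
o = 2551 (o = -3 + 2554 = 2551)
C = -1040 (C = -9 + (19 + 30*(-35)) = -9 + (19 - 1050) = -9 - 1031 = -1040)
(o + C)/(4038 + N) = (2551 - 1040)/(4038 + 2758) = 1511/6796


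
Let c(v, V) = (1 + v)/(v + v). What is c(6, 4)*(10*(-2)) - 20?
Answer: -95/3 ≈ -31.667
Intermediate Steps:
c(v, V) = (1 + v)/(2*v) (c(v, V) = (1 + v)/((2*v)) = (1 + v)*(1/(2*v)) = (1 + v)/(2*v))
c(6, 4)*(10*(-2)) - 20 = ((½)*(1 + 6)/6)*(10*(-2)) - 20 = ((½)*(⅙)*7)*(-20) - 20 = (7/12)*(-20) - 20 = -35/3 - 20 = -95/3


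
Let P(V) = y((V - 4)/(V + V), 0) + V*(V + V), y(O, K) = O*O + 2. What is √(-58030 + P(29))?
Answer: I*√189547319/58 ≈ 237.37*I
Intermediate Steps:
y(O, K) = 2 + O² (y(O, K) = O² + 2 = 2 + O²)
P(V) = 2 + 2*V² + (-4 + V)²/(4*V²) (P(V) = (2 + ((V - 4)/(V + V))²) + V*(V + V) = (2 + ((-4 + V)/((2*V)))²) + V*(2*V) = (2 + ((-4 + V)*(1/(2*V)))²) + 2*V² = (2 + ((-4 + V)/(2*V))²) + 2*V² = (2 + (-4 + V)²/(4*V²)) + 2*V² = 2 + 2*V² + (-4 + V)²/(4*V²))
√(-58030 + P(29)) = √(-58030 + (2 + 2*29² + (¼)*(-4 + 29)²/29²)) = √(-58030 + (2 + 2*841 + (¼)*(1/841)*25²)) = √(-58030 + (2 + 1682 + (¼)*(1/841)*625)) = √(-58030 + (2 + 1682 + 625/3364)) = √(-58030 + 5665601/3364) = √(-189547319/3364) = I*√189547319/58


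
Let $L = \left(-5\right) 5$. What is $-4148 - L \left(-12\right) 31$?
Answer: $-13448$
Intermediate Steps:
$L = -25$
$-4148 - L \left(-12\right) 31 = -4148 - \left(-25\right) \left(-12\right) 31 = -4148 - 300 \cdot 31 = -4148 - 9300 = -13448$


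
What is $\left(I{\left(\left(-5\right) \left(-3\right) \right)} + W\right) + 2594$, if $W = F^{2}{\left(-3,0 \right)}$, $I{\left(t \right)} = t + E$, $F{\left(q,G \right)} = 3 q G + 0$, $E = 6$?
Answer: $2615$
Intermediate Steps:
$F{\left(q,G \right)} = 3 G q$ ($F{\left(q,G \right)} = 3 G q + 0 = 3 G q$)
$I{\left(t \right)} = 6 + t$ ($I{\left(t \right)} = t + 6 = 6 + t$)
$W = 0$ ($W = \left(3 \cdot 0 \left(-3\right)\right)^{2} = 0^{2} = 0$)
$\left(I{\left(\left(-5\right) \left(-3\right) \right)} + W\right) + 2594 = \left(\left(6 - -15\right) + 0\right) + 2594 = \left(\left(6 + 15\right) + 0\right) + 2594 = \left(21 + 0\right) + 2594 = 21 + 2594 = 2615$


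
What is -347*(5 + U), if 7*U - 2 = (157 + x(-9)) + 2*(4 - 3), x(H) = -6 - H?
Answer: -69053/7 ≈ -9864.7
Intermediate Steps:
U = 164/7 (U = 2/7 + ((157 + (-6 - 1*(-9))) + 2*(4 - 3))/7 = 2/7 + ((157 + (-6 + 9)) + 2*1)/7 = 2/7 + ((157 + 3) + 2)/7 = 2/7 + (160 + 2)/7 = 2/7 + (⅐)*162 = 2/7 + 162/7 = 164/7 ≈ 23.429)
-347*(5 + U) = -347*(5 + 164/7) = -347*199/7 = -69053/7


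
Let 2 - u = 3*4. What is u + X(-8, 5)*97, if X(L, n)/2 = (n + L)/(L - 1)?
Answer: 164/3 ≈ 54.667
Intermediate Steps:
X(L, n) = 2*(L + n)/(-1 + L) (X(L, n) = 2*((n + L)/(L - 1)) = 2*((L + n)/(-1 + L)) = 2*(L + n)/(-1 + L))
u = -10 (u = 2 - 3*4 = 2 - 1*12 = 2 - 12 = -10)
u + X(-8, 5)*97 = -10 + (2*(-8 + 5)/(-1 - 8))*97 = -10 + (2*(-3)/(-9))*97 = -10 + (2*(-⅑)*(-3))*97 = -10 + (⅔)*97 = -10 + 194/3 = 164/3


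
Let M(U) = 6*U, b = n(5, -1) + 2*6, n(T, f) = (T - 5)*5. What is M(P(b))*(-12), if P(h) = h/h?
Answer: -72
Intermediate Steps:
n(T, f) = -25 + 5*T (n(T, f) = (-5 + T)*5 = -25 + 5*T)
b = 12 (b = (-25 + 5*5) + 2*6 = (-25 + 25) + 12 = 0 + 12 = 12)
P(h) = 1
M(P(b))*(-12) = (6*1)*(-12) = 6*(-12) = -72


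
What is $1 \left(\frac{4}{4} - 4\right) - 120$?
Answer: $-123$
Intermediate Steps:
$1 \left(\frac{4}{4} - 4\right) - 120 = 1 \left(4 \cdot \frac{1}{4} - 4\right) - 120 = 1 \left(1 - 4\right) - 120 = 1 \left(-3\right) - 120 = -3 - 120 = -123$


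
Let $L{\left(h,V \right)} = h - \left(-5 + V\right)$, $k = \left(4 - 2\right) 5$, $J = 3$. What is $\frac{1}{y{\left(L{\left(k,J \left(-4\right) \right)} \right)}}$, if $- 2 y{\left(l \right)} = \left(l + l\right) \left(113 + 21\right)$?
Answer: $- \frac{1}{3618} \approx -0.0002764$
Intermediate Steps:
$k = 10$ ($k = 2 \cdot 5 = 10$)
$L{\left(h,V \right)} = 5 + h - V$
$y{\left(l \right)} = - 134 l$ ($y{\left(l \right)} = - \frac{\left(l + l\right) \left(113 + 21\right)}{2} = - \frac{2 l 134}{2} = - \frac{268 l}{2} = - 134 l$)
$\frac{1}{y{\left(L{\left(k,J \left(-4\right) \right)} \right)}} = \frac{1}{\left(-134\right) \left(5 + 10 - 3 \left(-4\right)\right)} = \frac{1}{\left(-134\right) \left(5 + 10 - -12\right)} = \frac{1}{\left(-134\right) \left(5 + 10 + 12\right)} = \frac{1}{\left(-134\right) 27} = \frac{1}{-3618} = - \frac{1}{3618}$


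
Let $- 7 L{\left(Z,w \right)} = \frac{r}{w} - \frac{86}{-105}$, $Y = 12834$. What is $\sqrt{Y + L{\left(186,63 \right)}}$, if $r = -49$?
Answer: $\frac{\sqrt{141494785}}{105} \approx 113.29$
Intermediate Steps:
$L{\left(Z,w \right)} = - \frac{86}{735} + \frac{7}{w}$ ($L{\left(Z,w \right)} = - \frac{- \frac{49}{w} - \frac{86}{-105}}{7} = - \frac{- \frac{49}{w} - - \frac{86}{105}}{7} = - \frac{- \frac{49}{w} + \frac{86}{105}}{7} = - \frac{\frac{86}{105} - \frac{49}{w}}{7} = - \frac{86}{735} + \frac{7}{w}$)
$\sqrt{Y + L{\left(186,63 \right)}} = \sqrt{12834 - \left(\frac{86}{735} - \frac{7}{63}\right)} = \sqrt{12834 + \left(- \frac{86}{735} + 7 \cdot \frac{1}{63}\right)} = \sqrt{12834 + \left(- \frac{86}{735} + \frac{1}{9}\right)} = \sqrt{12834 - \frac{13}{2205}} = \sqrt{\frac{28298957}{2205}} = \frac{\sqrt{141494785}}{105}$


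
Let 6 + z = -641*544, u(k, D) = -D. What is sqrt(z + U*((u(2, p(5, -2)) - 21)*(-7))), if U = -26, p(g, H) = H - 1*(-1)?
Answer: 45*I*sqrt(174) ≈ 593.59*I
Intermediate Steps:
p(g, H) = 1 + H (p(g, H) = H + 1 = 1 + H)
z = -348710 (z = -6 - 641*544 = -6 - 348704 = -348710)
sqrt(z + U*((u(2, p(5, -2)) - 21)*(-7))) = sqrt(-348710 - 26*(-(1 - 2) - 21)*(-7)) = sqrt(-348710 - 26*(-1*(-1) - 21)*(-7)) = sqrt(-348710 - 26*(1 - 21)*(-7)) = sqrt(-348710 - (-520)*(-7)) = sqrt(-348710 - 26*140) = sqrt(-348710 - 3640) = sqrt(-352350) = 45*I*sqrt(174)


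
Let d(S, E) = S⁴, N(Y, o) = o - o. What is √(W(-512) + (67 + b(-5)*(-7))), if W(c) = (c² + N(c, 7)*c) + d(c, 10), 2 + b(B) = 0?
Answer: √68719738961 ≈ 2.6214e+5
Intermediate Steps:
b(B) = -2 (b(B) = -2 + 0 = -2)
N(Y, o) = 0
W(c) = c² + c⁴ (W(c) = (c² + 0*c) + c⁴ = (c² + 0) + c⁴ = c² + c⁴)
√(W(-512) + (67 + b(-5)*(-7))) = √(((-512)² + (-512)⁴) + (67 - 2*(-7))) = √((262144 + 68719476736) + (67 + 14)) = √(68719738880 + 81) = √68719738961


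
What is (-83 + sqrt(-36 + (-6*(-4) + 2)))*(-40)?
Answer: 3320 - 40*I*sqrt(10) ≈ 3320.0 - 126.49*I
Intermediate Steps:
(-83 + sqrt(-36 + (-6*(-4) + 2)))*(-40) = (-83 + sqrt(-36 + (24 + 2)))*(-40) = (-83 + sqrt(-36 + 26))*(-40) = (-83 + sqrt(-10))*(-40) = (-83 + I*sqrt(10))*(-40) = 3320 - 40*I*sqrt(10)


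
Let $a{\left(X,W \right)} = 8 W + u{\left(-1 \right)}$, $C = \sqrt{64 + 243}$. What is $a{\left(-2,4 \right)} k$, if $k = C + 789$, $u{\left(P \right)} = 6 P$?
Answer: $20514 + 26 \sqrt{307} \approx 20970.0$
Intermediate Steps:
$C = \sqrt{307} \approx 17.521$
$k = 789 + \sqrt{307}$ ($k = \sqrt{307} + 789 = 789 + \sqrt{307} \approx 806.52$)
$a{\left(X,W \right)} = -6 + 8 W$ ($a{\left(X,W \right)} = 8 W + 6 \left(-1\right) = 8 W - 6 = -6 + 8 W$)
$a{\left(-2,4 \right)} k = \left(-6 + 8 \cdot 4\right) \left(789 + \sqrt{307}\right) = \left(-6 + 32\right) \left(789 + \sqrt{307}\right) = 26 \left(789 + \sqrt{307}\right) = 20514 + 26 \sqrt{307}$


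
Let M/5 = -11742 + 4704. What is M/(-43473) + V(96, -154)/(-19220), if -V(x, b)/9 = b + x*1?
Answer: 108943149/139258510 ≈ 0.78231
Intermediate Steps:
V(x, b) = -9*b - 9*x (V(x, b) = -9*(b + x*1) = -9*(b + x) = -9*b - 9*x)
M = -35190 (M = 5*(-11742 + 4704) = 5*(-7038) = -35190)
M/(-43473) + V(96, -154)/(-19220) = -35190/(-43473) + (-9*(-154) - 9*96)/(-19220) = -35190*(-1/43473) + (1386 - 864)*(-1/19220) = 11730/14491 + 522*(-1/19220) = 11730/14491 - 261/9610 = 108943149/139258510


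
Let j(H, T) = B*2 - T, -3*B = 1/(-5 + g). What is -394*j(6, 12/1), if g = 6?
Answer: 14972/3 ≈ 4990.7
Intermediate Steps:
B = -1/3 (B = -1/(3*(-5 + 6)) = -1/3/1 = -1/3*1 = -1/3 ≈ -0.33333)
j(H, T) = -2/3 - T (j(H, T) = -1/3*2 - T = -2/3 - T)
-394*j(6, 12/1) = -394*(-2/3 - 12/1) = -394*(-2/3 - 12) = -394*(-38/3) = 14972/3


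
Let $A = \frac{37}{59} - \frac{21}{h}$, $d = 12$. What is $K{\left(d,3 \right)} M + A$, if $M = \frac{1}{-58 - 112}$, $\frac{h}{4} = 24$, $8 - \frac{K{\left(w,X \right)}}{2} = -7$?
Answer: $\frac{7443}{32096} \approx 0.2319$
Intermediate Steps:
$K{\left(w,X \right)} = 30$ ($K{\left(w,X \right)} = 16 - -14 = 16 + 14 = 30$)
$h = 96$ ($h = 4 \cdot 24 = 96$)
$M = - \frac{1}{170}$ ($M = \frac{1}{-170} = - \frac{1}{170} \approx -0.0058824$)
$A = \frac{771}{1888}$ ($A = \frac{37}{59} - \frac{21}{96} = 37 \cdot \frac{1}{59} - \frac{7}{32} = \frac{37}{59} - \frac{7}{32} = \frac{771}{1888} \approx 0.40837$)
$K{\left(d,3 \right)} M + A = 30 \left(- \frac{1}{170}\right) + \frac{771}{1888} = - \frac{3}{17} + \frac{771}{1888} = \frac{7443}{32096}$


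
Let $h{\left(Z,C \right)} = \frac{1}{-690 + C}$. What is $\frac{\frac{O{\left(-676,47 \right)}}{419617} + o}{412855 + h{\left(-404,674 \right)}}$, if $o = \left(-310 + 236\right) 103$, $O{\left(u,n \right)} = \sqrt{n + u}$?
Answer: $- \frac{121952}{6605679} + \frac{16 i \sqrt{629}}{2771855204943} \approx -0.018462 + 1.4477 \cdot 10^{-10} i$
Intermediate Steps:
$o = -7622$ ($o = \left(-74\right) 103 = -7622$)
$\frac{\frac{O{\left(-676,47 \right)}}{419617} + o}{412855 + h{\left(-404,674 \right)}} = \frac{\frac{\sqrt{47 - 676}}{419617} - 7622}{412855 + \frac{1}{-690 + 674}} = \frac{\sqrt{-629} \cdot \frac{1}{419617} - 7622}{412855 + \frac{1}{-16}} = \frac{i \sqrt{629} \cdot \frac{1}{419617} - 7622}{412855 - \frac{1}{16}} = \frac{\frac{i \sqrt{629}}{419617} - 7622}{\frac{6605679}{16}} = \left(-7622 + \frac{i \sqrt{629}}{419617}\right) \frac{16}{6605679} = - \frac{121952}{6605679} + \frac{16 i \sqrt{629}}{2771855204943}$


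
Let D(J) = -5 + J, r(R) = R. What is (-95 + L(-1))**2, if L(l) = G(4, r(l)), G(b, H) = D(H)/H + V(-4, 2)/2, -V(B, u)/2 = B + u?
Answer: 7569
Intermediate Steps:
V(B, u) = -2*B - 2*u (V(B, u) = -2*(B + u) = -2*B - 2*u)
G(b, H) = 2 + (-5 + H)/H (G(b, H) = (-5 + H)/H + (-2*(-4) - 2*2)/2 = (-5 + H)/H + (8 - 4)*(1/2) = (-5 + H)/H + 4*(1/2) = (-5 + H)/H + 2 = 2 + (-5 + H)/H)
L(l) = 3 - 5/l
(-95 + L(-1))**2 = (-95 + (3 - 5/(-1)))**2 = (-95 + (3 - 5*(-1)))**2 = (-95 + (3 + 5))**2 = (-95 + 8)**2 = (-87)**2 = 7569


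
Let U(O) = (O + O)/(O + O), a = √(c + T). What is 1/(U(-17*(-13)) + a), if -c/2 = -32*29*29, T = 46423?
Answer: -1/100246 + √100247/100246 ≈ 0.0031484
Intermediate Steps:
c = 53824 (c = -2*(-32*29)*29 = -(-1856)*29 = -2*(-26912) = 53824)
a = √100247 (a = √(53824 + 46423) = √100247 ≈ 316.62)
U(O) = 1 (U(O) = (2*O)/((2*O)) = (2*O)*(1/(2*O)) = 1)
1/(U(-17*(-13)) + a) = 1/(1 + √100247)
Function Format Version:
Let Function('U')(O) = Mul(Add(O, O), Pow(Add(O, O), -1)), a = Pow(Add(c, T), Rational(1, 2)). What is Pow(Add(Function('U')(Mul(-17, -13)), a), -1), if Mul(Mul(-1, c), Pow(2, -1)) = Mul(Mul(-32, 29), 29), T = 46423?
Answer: Add(Rational(-1, 100246), Mul(Rational(1, 100246), Pow(100247, Rational(1, 2)))) ≈ 0.0031484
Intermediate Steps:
c = 53824 (c = Mul(-2, Mul(Mul(-32, 29), 29)) = Mul(-2, Mul(-928, 29)) = Mul(-2, -26912) = 53824)
a = Pow(100247, Rational(1, 2)) (a = Pow(Add(53824, 46423), Rational(1, 2)) = Pow(100247, Rational(1, 2)) ≈ 316.62)
Function('U')(O) = 1 (Function('U')(O) = Mul(Mul(2, O), Pow(Mul(2, O), -1)) = Mul(Mul(2, O), Mul(Rational(1, 2), Pow(O, -1))) = 1)
Pow(Add(Function('U')(Mul(-17, -13)), a), -1) = Pow(Add(1, Pow(100247, Rational(1, 2))), -1)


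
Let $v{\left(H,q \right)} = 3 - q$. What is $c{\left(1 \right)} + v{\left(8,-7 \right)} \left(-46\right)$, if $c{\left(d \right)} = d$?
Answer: $-459$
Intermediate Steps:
$c{\left(1 \right)} + v{\left(8,-7 \right)} \left(-46\right) = 1 + \left(3 - -7\right) \left(-46\right) = 1 + \left(3 + 7\right) \left(-46\right) = 1 + 10 \left(-46\right) = 1 - 460 = -459$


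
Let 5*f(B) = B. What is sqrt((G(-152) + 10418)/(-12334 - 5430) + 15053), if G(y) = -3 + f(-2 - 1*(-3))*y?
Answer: sqrt(29687097699085)/44410 ≈ 122.69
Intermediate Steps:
f(B) = B/5
G(y) = -3 + y/5 (G(y) = -3 + ((-2 - 1*(-3))/5)*y = -3 + ((-2 + 3)/5)*y = -3 + ((1/5)*1)*y = -3 + y/5)
sqrt((G(-152) + 10418)/(-12334 - 5430) + 15053) = sqrt(((-3 + (1/5)*(-152)) + 10418)/(-12334 - 5430) + 15053) = sqrt(((-3 - 152/5) + 10418)/(-17764) + 15053) = sqrt((-167/5 + 10418)*(-1/17764) + 15053) = sqrt((51923/5)*(-1/17764) + 15053) = sqrt(-51923/88820 + 15053) = sqrt(1336955537/88820) = sqrt(29687097699085)/44410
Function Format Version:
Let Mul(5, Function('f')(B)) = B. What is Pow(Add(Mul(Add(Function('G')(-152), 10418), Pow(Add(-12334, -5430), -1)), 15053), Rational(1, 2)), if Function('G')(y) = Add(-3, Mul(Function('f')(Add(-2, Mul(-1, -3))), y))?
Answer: Mul(Rational(1, 44410), Pow(29687097699085, Rational(1, 2))) ≈ 122.69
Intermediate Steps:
Function('f')(B) = Mul(Rational(1, 5), B)
Function('G')(y) = Add(-3, Mul(Rational(1, 5), y)) (Function('G')(y) = Add(-3, Mul(Mul(Rational(1, 5), Add(-2, Mul(-1, -3))), y)) = Add(-3, Mul(Mul(Rational(1, 5), Add(-2, 3)), y)) = Add(-3, Mul(Mul(Rational(1, 5), 1), y)) = Add(-3, Mul(Rational(1, 5), y)))
Pow(Add(Mul(Add(Function('G')(-152), 10418), Pow(Add(-12334, -5430), -1)), 15053), Rational(1, 2)) = Pow(Add(Mul(Add(Add(-3, Mul(Rational(1, 5), -152)), 10418), Pow(Add(-12334, -5430), -1)), 15053), Rational(1, 2)) = Pow(Add(Mul(Add(Add(-3, Rational(-152, 5)), 10418), Pow(-17764, -1)), 15053), Rational(1, 2)) = Pow(Add(Mul(Add(Rational(-167, 5), 10418), Rational(-1, 17764)), 15053), Rational(1, 2)) = Pow(Add(Mul(Rational(51923, 5), Rational(-1, 17764)), 15053), Rational(1, 2)) = Pow(Add(Rational(-51923, 88820), 15053), Rational(1, 2)) = Pow(Rational(1336955537, 88820), Rational(1, 2)) = Mul(Rational(1, 44410), Pow(29687097699085, Rational(1, 2)))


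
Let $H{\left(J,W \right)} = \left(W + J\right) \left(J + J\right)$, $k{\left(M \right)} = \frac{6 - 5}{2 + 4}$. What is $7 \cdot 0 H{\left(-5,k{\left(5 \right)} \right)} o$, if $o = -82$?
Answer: $0$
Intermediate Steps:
$k{\left(M \right)} = \frac{1}{6}$ ($k{\left(M \right)} = 1 \cdot \frac{1}{6} = \frac{1}{6}$)
$H{\left(J,W \right)} = 2 J \left(J + W\right)$ ($H{\left(J,W \right)} = \left(J + W\right) 2 J = 2 J \left(J + W\right)$)
$7 \cdot 0 H{\left(-5,k{\left(5 \right)} \right)} o = 7 \cdot 0 \cdot 2 \left(-5\right) \left(-5 + \frac{1}{6}\right) \left(-82\right) = 0 \cdot 2 \left(-5\right) \left(- \frac{29}{6}\right) \left(-82\right) = 0 \cdot \frac{145}{3} \left(-82\right) = 0 \left(-82\right) = 0$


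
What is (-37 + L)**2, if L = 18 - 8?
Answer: 729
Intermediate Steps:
L = 10
(-37 + L)**2 = (-37 + 10)**2 = (-27)**2 = 729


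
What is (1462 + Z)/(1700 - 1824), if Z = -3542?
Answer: 520/31 ≈ 16.774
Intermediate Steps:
(1462 + Z)/(1700 - 1824) = (1462 - 3542)/(1700 - 1824) = -2080/(-124) = -2080*(-1/124) = 520/31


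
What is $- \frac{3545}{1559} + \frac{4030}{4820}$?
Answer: $- \frac{1080413}{751438} \approx -1.4378$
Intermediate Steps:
$- \frac{3545}{1559} + \frac{4030}{4820} = \left(-3545\right) \frac{1}{1559} + 4030 \cdot \frac{1}{4820} = - \frac{3545}{1559} + \frac{403}{482} = - \frac{1080413}{751438}$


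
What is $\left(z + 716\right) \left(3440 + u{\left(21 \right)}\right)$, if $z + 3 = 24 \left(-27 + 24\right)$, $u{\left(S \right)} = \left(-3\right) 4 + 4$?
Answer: $2199912$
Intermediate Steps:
$u{\left(S \right)} = -8$ ($u{\left(S \right)} = -12 + 4 = -8$)
$z = -75$ ($z = -3 + 24 \left(-27 + 24\right) = -3 + 24 \left(-3\right) = -3 - 72 = -75$)
$\left(z + 716\right) \left(3440 + u{\left(21 \right)}\right) = \left(-75 + 716\right) \left(3440 - 8\right) = 641 \cdot 3432 = 2199912$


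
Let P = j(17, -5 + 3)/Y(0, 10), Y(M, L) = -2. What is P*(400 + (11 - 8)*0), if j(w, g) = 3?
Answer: -600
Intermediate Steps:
P = -3/2 (P = 3/(-2) = 3*(-½) = -3/2 ≈ -1.5000)
P*(400 + (11 - 8)*0) = -3*(400 + (11 - 8)*0)/2 = -3*(400 + 3*0)/2 = -3*(400 + 0)/2 = -3/2*400 = -600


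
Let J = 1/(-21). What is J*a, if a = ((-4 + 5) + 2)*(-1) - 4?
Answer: ⅓ ≈ 0.33333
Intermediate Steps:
J = -1/21 ≈ -0.047619
a = -7 (a = (1 + 2)*(-1) - 4 = 3*(-1) - 4 = -3 - 4 = -7)
J*a = -1/21*(-7) = ⅓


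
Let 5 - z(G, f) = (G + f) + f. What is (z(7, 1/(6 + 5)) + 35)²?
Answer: 130321/121 ≈ 1077.0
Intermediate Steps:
z(G, f) = 5 - G - 2*f (z(G, f) = 5 - ((G + f) + f) = 5 - (G + 2*f) = 5 + (-G - 2*f) = 5 - G - 2*f)
(z(7, 1/(6 + 5)) + 35)² = ((5 - 1*7 - 2/(6 + 5)) + 35)² = ((5 - 7 - 2/11) + 35)² = (-24/11 + 35)² = (361/11)² = 130321/121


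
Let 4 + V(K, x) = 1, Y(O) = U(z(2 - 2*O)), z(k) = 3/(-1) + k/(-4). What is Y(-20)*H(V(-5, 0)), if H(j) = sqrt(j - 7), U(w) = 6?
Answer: 6*I*sqrt(10) ≈ 18.974*I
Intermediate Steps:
z(k) = -3 - k/4 (z(k) = 3*(-1) + k*(-1/4) = -3 - k/4)
Y(O) = 6
V(K, x) = -3 (V(K, x) = -4 + 1 = -3)
H(j) = sqrt(-7 + j)
Y(-20)*H(V(-5, 0)) = 6*sqrt(-7 - 3) = 6*sqrt(-10) = 6*(I*sqrt(10)) = 6*I*sqrt(10)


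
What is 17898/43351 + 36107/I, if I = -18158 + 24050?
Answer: 1670729573/255424092 ≈ 6.5410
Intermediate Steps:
I = 5892
17898/43351 + 36107/I = 17898/43351 + 36107/5892 = 1670729573/255424092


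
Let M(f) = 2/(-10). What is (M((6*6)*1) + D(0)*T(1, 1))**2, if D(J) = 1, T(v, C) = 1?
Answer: 16/25 ≈ 0.64000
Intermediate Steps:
M(f) = -1/5 (M(f) = 2*(-1/10) = -1/5)
(M((6*6)*1) + D(0)*T(1, 1))**2 = (-1/5 + 1*1)**2 = (-1/5 + 1)**2 = (4/5)**2 = 16/25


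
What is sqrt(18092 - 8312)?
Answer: 2*sqrt(2445) ≈ 98.894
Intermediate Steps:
sqrt(18092 - 8312) = sqrt(9780) = 2*sqrt(2445)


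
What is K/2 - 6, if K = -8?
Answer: -10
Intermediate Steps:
K/2 - 6 = -8/2 - 6 = (1/2)*(-8) - 6 = -4 - 6 = -10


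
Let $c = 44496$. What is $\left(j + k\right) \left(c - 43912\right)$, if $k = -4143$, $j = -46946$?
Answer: $-29835976$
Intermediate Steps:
$\left(j + k\right) \left(c - 43912\right) = \left(-46946 - 4143\right) \left(44496 - 43912\right) = \left(-51089\right) 584 = -29835976$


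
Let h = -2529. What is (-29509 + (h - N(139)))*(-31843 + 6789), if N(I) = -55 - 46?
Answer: 800149598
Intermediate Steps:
N(I) = -101
(-29509 + (h - N(139)))*(-31843 + 6789) = (-29509 + (-2529 - 1*(-101)))*(-31843 + 6789) = (-29509 + (-2529 + 101))*(-25054) = (-29509 - 2428)*(-25054) = -31937*(-25054) = 800149598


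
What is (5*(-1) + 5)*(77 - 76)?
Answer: 0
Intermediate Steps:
(5*(-1) + 5)*(77 - 76) = (-5 + 5)*1 = 0*1 = 0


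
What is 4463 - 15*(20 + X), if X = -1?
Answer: 4178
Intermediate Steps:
4463 - 15*(20 + X) = 4463 - 15*(20 - 1) = 4463 - 15*19 = 4463 - 1*285 = 4463 - 285 = 4178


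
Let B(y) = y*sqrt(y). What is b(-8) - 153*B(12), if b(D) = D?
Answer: -8 - 3672*sqrt(3) ≈ -6368.1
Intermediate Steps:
B(y) = y**(3/2)
b(-8) - 153*B(12) = -8 - 3672*sqrt(3)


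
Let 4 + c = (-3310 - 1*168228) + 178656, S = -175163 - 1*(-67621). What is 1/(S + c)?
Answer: -1/100428 ≈ -9.9574e-6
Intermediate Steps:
S = -107542 (S = -175163 + 67621 = -107542)
c = 7114 (c = -4 + ((-3310 - 1*168228) + 178656) = -4 + ((-3310 - 168228) + 178656) = -4 + (-171538 + 178656) = -4 + 7118 = 7114)
1/(S + c) = 1/(-107542 + 7114) = 1/(-100428) = -1/100428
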